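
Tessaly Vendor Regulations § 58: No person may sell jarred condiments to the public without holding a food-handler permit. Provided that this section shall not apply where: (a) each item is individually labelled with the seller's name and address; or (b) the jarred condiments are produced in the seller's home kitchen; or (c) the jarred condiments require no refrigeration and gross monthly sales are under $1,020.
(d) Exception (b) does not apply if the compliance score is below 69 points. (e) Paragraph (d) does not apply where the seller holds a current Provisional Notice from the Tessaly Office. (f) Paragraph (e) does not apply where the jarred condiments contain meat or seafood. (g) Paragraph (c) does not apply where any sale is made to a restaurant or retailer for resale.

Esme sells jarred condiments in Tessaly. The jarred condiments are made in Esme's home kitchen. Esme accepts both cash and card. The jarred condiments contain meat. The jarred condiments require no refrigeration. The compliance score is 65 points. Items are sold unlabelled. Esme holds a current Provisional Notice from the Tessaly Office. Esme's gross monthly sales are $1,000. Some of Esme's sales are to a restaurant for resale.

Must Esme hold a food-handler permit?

Exception (a) does not apply: items are sold unlabelled.
Exception (b)'s conditions are all satisfied: the jarred condiments are home-kitchen produced. But: (d) operates against (b): the compliance score is 65 points, below the 69 points limit. (e) would limit (d) — a current Provisional Notice is held — but (f) sets (e) aside: (f) is triggered — the jarred condiments contain meat. (b) is therefore removed.
Exception (c) is satisfied on its face — the jarred condiments are shelf-stable; gross monthly sales are $1,000, under the $1,020 limit. But applying paragraph (g): (g) operates — some sales are to a restaurant for resale. (c) is therefore removed.
None of the exceptions is available; § 58 applies in full.

Yes — Esme must hold a food-handler permit.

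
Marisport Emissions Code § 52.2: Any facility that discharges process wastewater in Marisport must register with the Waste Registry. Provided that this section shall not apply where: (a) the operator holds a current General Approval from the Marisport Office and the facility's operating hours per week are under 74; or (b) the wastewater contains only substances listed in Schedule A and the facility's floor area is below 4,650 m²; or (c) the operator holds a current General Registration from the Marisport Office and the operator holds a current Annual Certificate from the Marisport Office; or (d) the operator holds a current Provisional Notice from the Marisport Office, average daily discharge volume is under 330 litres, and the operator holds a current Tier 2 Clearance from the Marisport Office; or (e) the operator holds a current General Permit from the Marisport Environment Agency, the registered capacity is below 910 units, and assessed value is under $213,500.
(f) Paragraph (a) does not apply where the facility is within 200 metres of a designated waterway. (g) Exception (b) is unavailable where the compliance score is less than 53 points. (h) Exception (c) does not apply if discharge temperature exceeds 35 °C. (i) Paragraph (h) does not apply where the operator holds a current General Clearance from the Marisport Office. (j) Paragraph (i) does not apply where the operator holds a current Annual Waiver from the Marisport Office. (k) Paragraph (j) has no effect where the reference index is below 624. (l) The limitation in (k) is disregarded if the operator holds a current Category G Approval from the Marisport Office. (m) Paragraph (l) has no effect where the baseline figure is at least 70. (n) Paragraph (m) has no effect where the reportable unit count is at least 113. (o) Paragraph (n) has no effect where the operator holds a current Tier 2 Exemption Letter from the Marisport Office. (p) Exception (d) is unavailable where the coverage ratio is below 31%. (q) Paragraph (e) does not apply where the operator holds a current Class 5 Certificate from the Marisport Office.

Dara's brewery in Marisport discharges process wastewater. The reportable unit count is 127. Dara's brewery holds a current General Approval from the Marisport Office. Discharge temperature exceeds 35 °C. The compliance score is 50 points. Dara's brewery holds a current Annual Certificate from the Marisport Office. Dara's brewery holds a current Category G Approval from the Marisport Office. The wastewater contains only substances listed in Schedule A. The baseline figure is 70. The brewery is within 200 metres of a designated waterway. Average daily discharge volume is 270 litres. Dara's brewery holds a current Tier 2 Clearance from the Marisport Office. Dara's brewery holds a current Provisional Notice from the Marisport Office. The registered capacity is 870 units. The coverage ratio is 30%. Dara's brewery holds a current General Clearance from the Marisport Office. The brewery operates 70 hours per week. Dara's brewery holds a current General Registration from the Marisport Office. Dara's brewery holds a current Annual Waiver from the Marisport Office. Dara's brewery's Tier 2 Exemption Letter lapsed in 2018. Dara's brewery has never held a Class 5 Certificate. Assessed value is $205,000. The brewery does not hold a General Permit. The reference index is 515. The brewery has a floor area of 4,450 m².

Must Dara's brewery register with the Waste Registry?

Yes — Dara's brewery must register with the Waste Registry.

Exception (a): a current General Approval is held; the facility's operating hours per week are 70, under the 74 limit — every condition holds. Turning to paragraph (f): (f) operates against (a): the brewery is within 200 m of a designated waterway. Exception (a) does not apply.
Exception (b): the wastewater is Schedule-A-only; the facility's floor area is 4,450 m², below the 4,650 m² limit — every condition holds. Turning to paragraph (g): (g) is triggered — the compliance score is 50 points, less than the 53 points limit. Exception (b) does not apply.
Exception (c)'s conditions are all satisfied: a current General Registration is held; a current Annual Certificate is held. However, paragraphs (h)–(o) must be considered: (h) applies — discharge temperature exceeds 35 °C. (i) would limit (h) — a current General Clearance is held — but (j) sets (i) aside: (j) is triggered — a current Annual Waiver is held. (k) would limit (j) — the reference index is 515, below the 624 limit — but (l) sets (k) aside: (l) is engaged — a current Category G Approval is held. (m) would limit (l) — the baseline figure is 70, meeting the 70 threshold — but (n) sets (m) aside: (n) operates against (m): the reportable unit count is 127, meeting the 113 threshold. (o), which would lift (n), is not triggered — the Tier 2 Exemption Letter is not current. So (c) is unavailable.
All of (d)'s requirements are met (a current Provisional Notice is held; average daily discharge volume is 270 litres, under the 330 litres limit; a current Tier 2 Clearance is held). But applying paragraph (p): (p) applies — the coverage ratio is 30%, below the 31% limit. Exception (d) does not apply.
Exception (e) requires that the operator holds a current General Permit from the Marisport Environment Agency; but no General Permit is held, so (e) is unavailable.
None of the exceptions is available; § 52.2 applies in full.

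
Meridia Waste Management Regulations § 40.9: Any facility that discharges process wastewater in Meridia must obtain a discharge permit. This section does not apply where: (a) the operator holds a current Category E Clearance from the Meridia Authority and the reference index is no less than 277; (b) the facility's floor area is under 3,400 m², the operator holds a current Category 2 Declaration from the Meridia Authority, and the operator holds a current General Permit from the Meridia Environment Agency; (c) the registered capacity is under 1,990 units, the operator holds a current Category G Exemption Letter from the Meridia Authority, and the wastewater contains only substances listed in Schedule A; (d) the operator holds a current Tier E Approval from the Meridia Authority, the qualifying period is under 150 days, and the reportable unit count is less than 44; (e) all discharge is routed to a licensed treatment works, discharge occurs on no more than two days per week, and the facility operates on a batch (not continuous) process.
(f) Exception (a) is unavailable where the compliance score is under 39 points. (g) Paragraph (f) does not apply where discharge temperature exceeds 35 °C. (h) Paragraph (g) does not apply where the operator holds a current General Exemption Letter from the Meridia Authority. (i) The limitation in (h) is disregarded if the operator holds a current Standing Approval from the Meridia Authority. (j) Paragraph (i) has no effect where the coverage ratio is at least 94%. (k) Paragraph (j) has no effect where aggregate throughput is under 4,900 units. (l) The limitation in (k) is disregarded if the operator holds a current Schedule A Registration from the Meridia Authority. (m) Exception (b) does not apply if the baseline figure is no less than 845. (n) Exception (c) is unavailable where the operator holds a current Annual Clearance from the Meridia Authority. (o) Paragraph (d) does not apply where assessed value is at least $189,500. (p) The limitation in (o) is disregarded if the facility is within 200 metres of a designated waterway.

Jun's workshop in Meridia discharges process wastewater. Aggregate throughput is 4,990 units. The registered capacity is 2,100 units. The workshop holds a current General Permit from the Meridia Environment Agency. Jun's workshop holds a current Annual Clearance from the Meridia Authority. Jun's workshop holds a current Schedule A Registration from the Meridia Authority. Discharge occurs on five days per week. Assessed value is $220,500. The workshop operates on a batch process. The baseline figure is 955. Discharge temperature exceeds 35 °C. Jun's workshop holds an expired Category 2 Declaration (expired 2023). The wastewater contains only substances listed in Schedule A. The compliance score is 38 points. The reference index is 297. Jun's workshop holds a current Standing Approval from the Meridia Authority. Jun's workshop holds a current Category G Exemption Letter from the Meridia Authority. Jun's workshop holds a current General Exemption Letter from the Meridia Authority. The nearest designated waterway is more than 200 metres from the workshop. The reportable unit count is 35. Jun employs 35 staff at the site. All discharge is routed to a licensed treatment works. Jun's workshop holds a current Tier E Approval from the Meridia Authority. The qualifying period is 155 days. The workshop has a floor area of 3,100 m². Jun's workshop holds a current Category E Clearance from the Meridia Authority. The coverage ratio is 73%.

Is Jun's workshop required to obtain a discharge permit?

Exception (a)'s conditions are all satisfied: a current Category E Clearance is held; the reference index is 297, meeting the 277 threshold. As to paragraphs (f)–(l): (f) is engaged (the compliance score is 38 points, under the 39 points limit), but yields to (g): (g) is triggered — discharge temperature exceeds 35 °C. (h) would limit (g) — a current General Exemption Letter is held — but (i) sets (h) aside: (i) operates against (h): a current Standing Approval is held. (j), which would lift (i), does not operate here — the coverage ratio is 73%, short of 94%. (a) remains available.
Exception (b) requires that the operator holds a current Category 2 Declaration from the Meridia Authority; but the Category 2 Declaration is not current, so (b) is unavailable.
Exception (c) fails — the registered capacity is 2,100 units, not under 1,990 units.
Exception (d) fails — the qualifying period is 155 days, not under 150 days.
Exception (e) fails — discharge occurs on five days per week.

No — exception (a) applies; Jun's workshop is not required to obtain a discharge permit.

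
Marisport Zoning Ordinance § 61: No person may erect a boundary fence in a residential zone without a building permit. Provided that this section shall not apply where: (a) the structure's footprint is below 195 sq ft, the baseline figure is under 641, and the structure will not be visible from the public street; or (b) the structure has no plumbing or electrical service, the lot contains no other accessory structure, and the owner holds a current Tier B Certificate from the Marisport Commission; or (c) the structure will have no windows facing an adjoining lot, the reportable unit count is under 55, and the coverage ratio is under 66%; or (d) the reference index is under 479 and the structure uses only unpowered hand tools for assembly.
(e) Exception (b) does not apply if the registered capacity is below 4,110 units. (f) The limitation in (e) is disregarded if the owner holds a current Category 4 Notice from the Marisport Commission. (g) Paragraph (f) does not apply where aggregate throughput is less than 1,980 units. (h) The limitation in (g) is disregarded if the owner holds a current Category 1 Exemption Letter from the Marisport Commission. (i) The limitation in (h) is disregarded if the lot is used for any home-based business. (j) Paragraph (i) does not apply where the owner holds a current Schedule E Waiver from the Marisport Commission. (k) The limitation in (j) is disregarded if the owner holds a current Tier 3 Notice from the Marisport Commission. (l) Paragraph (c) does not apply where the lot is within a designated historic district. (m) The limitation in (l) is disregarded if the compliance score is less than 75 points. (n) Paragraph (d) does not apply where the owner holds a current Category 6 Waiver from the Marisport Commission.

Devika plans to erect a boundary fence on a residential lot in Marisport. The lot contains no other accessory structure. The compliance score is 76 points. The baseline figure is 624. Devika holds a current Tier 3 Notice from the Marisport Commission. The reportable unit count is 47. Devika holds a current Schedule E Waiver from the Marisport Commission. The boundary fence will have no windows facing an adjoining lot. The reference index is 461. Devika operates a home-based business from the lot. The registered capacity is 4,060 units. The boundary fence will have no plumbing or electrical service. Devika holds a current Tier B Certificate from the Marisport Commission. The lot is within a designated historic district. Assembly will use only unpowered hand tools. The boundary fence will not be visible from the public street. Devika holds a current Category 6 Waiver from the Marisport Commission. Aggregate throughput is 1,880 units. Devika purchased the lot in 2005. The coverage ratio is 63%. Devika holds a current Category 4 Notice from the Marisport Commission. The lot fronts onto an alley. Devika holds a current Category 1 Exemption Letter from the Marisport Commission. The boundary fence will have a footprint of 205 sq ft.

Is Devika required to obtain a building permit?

Exception (a) does not apply: the structure's footprint is 205 sq ft, not below 195 sq ft.
Exception (b): there is no plumbing or electrical service; the lot has no other accessory structure; a current Tier B Certificate is held — every condition holds. However, paragraphs (e)–(k) must be considered: (e) applies — the registered capacity is 4,060 units, below the 4,110 units limit. (f) would limit (e) — a current Category 4 Notice is held — but (g) sets (f) aside: (g) operates against (f): aggregate throughput is 1,880 units, less than the 1,980 units limit. (h) is triggered (a current Category 1 Exemption Letter is held), but is set aside by (i): (i) operates against (h): a home-based business operates on the lot. (j) would limit (i) — a current Schedule E Waiver is held — but (k) sets (j) aside: (k) operates against (j): a current Tier 3 Notice is held. Exception (b) does not apply.
Exception (c)'s conditions are all satisfied: no windows face an adjoining lot; the reportable unit count is 47, under the 55 limit; the coverage ratio is 63%, under the 66% limit. However, paragraphs (l)–(m) must be considered: (l) operates against (c): the lot is in a historic district. (m), which would lift (l), is not triggered — the compliance score is 76 points, not less than 75 points. So (c) is unavailable.
All of (d)'s requirements are met (the reference index is 461, under the 479 limit; assembly uses only hand tools). But applying paragraph (n): (n) applies — a current Category 6 Waiver is held. (d) is therefore removed.
Every exception is unavailable, so the rule governs.

Yes — Devika must obtain a building permit.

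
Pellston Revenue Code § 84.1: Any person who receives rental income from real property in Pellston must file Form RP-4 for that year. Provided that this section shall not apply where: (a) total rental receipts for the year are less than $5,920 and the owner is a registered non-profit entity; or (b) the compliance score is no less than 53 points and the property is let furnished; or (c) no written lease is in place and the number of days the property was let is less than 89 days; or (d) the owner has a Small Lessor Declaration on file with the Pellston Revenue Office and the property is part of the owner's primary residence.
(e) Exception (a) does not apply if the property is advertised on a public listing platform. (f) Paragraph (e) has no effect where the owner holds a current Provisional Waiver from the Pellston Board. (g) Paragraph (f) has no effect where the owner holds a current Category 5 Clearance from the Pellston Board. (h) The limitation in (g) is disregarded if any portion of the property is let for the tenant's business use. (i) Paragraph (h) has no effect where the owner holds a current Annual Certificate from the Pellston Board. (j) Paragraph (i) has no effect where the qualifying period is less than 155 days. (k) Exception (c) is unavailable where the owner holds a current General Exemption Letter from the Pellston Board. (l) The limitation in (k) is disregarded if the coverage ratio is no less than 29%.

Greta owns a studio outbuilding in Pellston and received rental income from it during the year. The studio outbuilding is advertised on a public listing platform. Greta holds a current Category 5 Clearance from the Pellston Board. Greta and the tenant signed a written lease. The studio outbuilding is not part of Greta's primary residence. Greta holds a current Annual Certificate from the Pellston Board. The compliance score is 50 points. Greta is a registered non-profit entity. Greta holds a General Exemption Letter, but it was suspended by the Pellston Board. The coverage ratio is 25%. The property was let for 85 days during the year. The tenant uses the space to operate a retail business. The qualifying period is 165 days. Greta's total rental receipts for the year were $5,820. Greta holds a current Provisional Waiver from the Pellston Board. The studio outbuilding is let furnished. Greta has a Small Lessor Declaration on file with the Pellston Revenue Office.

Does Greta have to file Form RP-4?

Yes — Greta must file Form RP-4.

Exception (a) is satisfied on its face — total rental receipts for the year are $5,820, less than the $5,920 limit; Greta is a registered non-profit. But: (e) operates — the property is publicly advertised. (f) would limit (e) — a current Provisional Waiver is held — but (g) sets (f) aside: (g) operates against (f): a current Category 5 Clearance is held. (h) would limit (g) — the space is let for business use — but (i) sets (h) aside: (i) operates — a current Annual Certificate is held. (j), which would lift (i), is not engaged — the qualifying period is 165 days, not less than 155 days. (a) is therefore removed.
Exception (b) requires that the compliance score is no less than 53 points; but the compliance score is 50 points, short of 53 points, so (b) is unavailable.
Exception (c) fails — a written lease is in place.
Exception (d) fails — the studio outbuilding is not part of the primary residence.
No exception displaces § 84.1.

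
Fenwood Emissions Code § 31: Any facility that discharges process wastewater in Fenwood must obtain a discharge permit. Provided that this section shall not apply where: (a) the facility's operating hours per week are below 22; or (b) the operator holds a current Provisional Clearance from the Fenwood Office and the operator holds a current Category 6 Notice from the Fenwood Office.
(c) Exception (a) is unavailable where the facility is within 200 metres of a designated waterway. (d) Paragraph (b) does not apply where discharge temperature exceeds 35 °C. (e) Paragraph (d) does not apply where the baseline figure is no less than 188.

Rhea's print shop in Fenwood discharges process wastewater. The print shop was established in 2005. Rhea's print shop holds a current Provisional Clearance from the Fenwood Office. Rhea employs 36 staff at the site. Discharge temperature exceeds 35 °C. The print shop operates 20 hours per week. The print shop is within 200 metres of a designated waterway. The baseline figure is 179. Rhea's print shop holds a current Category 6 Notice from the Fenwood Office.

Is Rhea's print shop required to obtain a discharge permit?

All of (a)'s requirements are met (the facility's operating hours per week are 20, below the 22 limit). Turning to paragraph (c): (c) operates against (a): the print shop is within 200 m of a designated waterway. So (a) is unavailable.
Exception (b) is satisfied on its face — a current Provisional Clearance is held; a current Category 6 Notice is held. But: (d) is triggered — discharge temperature exceeds 35 °C. (e), which would lift (d), is inapplicable — the baseline figure is 179, short of 188. (b) is therefore removed.
No exception is made out. Rhea's print shop falls within the general rule.

Yes — Rhea's print shop must obtain a discharge permit.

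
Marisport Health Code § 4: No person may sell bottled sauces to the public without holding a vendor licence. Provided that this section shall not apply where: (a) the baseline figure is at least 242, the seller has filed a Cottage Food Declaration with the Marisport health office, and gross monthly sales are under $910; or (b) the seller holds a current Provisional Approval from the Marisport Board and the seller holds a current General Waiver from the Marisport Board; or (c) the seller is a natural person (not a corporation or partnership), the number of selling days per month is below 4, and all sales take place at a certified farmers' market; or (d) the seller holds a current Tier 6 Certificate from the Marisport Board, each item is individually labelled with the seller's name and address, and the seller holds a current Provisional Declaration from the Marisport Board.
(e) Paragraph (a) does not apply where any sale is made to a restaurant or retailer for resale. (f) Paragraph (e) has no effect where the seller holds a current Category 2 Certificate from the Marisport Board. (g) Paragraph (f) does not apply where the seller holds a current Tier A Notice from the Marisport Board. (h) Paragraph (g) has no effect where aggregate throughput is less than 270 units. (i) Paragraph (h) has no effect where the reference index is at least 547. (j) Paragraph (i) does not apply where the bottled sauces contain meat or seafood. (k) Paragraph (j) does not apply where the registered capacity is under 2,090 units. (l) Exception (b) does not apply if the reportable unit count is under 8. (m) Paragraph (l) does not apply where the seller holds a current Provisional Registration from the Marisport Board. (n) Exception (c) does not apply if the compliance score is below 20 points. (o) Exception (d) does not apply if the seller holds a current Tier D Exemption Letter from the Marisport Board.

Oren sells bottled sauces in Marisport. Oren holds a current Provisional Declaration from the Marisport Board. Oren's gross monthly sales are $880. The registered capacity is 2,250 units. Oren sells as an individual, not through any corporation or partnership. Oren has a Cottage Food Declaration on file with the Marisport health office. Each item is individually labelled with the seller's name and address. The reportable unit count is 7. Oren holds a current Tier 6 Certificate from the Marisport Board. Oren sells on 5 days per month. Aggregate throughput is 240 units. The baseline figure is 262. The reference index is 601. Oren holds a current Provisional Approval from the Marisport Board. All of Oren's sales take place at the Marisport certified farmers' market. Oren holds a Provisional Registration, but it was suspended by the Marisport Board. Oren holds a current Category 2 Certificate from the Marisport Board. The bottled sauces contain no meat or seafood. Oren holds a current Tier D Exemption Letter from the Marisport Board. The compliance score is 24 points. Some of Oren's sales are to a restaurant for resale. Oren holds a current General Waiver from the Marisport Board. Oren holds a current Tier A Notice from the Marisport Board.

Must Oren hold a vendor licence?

Yes — Oren must hold a vendor licence.

All of (a)'s requirements are met (the baseline figure is 262, meeting the 242 threshold; a Cottage Food Declaration is on file; gross monthly sales are $880, under the $910 limit). Turning to paragraphs (e)–(k): (e) is triggered — some sales are to a restaurant for resale. (f) applies (a current Category 2 Certificate is held), but is set aside by (g): (g) operates against (f): a current Tier A Notice is held. (h) would limit (g) — aggregate throughput is 240 units, less than the 270 units limit — but (i) sets (h) aside: (i) is engaged — the reference index is 601, meeting the 547 threshold. (j) does not operate here (the bottled sauces contain no meat or seafood), so (i) stands. So (a) is unavailable.
All of (b)'s requirements are met (a current Provisional Approval is held; a current General Waiver is held). However, paragraphs (l)–(m) must be considered: (l) is engaged — the reportable unit count is 7, under the 8 limit. (m) is not engaged (the Provisional Registration is not current), so (l) stands. (b) is therefore removed.
Exception (c) does not apply: the number of selling days per month is 5, not below 4.
Exception (d) is satisfied on its face — a current Tier 6 Certificate is held; items are individually labelled; a current Provisional Declaration is held. Turning to paragraph (o): (o) operates against (d): a current Tier D Exemption Letter is held. So (d) is unavailable.
No exception is made out. Oren falls within the general rule.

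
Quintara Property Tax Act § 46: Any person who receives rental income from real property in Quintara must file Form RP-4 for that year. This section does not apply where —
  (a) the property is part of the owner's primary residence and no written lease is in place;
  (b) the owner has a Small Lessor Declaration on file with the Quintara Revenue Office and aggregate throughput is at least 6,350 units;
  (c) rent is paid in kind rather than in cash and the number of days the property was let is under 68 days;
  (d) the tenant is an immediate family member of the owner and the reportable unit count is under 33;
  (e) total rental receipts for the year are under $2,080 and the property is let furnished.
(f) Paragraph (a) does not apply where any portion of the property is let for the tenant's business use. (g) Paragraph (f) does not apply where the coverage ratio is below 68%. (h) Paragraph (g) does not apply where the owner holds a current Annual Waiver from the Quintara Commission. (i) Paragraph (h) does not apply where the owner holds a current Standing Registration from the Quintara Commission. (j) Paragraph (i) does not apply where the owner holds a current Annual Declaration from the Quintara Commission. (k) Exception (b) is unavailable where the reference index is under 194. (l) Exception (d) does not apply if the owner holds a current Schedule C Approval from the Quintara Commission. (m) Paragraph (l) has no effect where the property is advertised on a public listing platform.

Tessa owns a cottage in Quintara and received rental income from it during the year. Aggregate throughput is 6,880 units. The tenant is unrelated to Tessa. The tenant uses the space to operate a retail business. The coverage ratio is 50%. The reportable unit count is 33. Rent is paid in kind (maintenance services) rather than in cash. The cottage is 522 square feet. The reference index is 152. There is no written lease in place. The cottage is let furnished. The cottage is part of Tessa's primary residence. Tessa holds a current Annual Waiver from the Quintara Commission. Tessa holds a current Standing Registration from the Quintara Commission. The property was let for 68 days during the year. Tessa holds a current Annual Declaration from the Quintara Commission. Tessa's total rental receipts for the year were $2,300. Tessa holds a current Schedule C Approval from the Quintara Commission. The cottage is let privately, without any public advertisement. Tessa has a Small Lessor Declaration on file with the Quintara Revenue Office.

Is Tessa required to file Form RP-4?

Exception (a): the cottage is part of the primary residence; there is no written lease — every condition holds. However, paragraphs (f)–(j) must be considered: (f) is triggered — the space is let for business use. (g) is triggered (the coverage ratio is 50%, below the 68% limit), but is overridden by (h): (h) operates against (g): a current Annual Waiver is held. (i) would limit (h) — a current Standing Registration is held — but (j) sets (i) aside: (j) applies — a current Annual Declaration is held. Exception (a) does not apply.
Exception (b): a Small Lessor Declaration is on file; aggregate throughput is 6,880 units, meeting the 6,350 units threshold — every condition holds. But applying paragraph (k): (k) is triggered — the reference index is 152, under the 194 limit. So (b) is unavailable.
Exception (c) does not apply: the number of days the property was let is 68 days, not under 68 days.
Exception (d) does not apply: the tenant is unrelated to the owner.
Exception (e) fails — total rental receipts for the year are $2,300, not under $2,080.
Every exception is unavailable, so the rule governs.

Yes — Tessa must file Form RP-4.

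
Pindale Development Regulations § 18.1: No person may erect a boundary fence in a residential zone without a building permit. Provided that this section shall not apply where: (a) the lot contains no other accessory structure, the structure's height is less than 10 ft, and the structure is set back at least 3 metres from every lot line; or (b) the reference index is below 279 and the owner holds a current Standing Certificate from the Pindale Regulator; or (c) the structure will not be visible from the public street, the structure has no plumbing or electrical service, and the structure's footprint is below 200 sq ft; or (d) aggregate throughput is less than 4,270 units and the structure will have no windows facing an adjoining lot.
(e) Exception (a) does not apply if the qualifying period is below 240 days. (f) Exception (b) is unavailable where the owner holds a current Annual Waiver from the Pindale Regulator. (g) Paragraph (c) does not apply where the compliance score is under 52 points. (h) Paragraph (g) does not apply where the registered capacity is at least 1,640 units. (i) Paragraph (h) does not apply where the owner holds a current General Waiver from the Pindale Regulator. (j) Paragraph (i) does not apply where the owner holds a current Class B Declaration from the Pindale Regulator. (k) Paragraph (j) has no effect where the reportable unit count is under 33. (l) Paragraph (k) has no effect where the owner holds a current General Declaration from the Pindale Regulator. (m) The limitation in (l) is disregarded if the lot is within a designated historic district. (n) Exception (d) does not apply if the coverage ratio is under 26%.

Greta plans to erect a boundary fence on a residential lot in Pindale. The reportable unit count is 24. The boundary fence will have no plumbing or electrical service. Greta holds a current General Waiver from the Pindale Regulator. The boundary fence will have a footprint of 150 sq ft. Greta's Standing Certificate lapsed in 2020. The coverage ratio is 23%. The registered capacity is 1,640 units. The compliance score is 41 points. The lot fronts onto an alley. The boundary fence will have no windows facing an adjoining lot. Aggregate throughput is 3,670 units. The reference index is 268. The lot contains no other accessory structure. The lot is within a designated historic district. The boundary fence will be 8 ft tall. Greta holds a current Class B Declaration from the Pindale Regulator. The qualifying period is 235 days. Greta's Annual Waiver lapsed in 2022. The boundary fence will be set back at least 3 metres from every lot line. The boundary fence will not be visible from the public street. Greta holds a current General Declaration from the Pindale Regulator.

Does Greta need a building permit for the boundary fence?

Yes — Greta must obtain a building permit.

All of (a)'s requirements are met (the lot has no other accessory structure; the structure's height is 8 ft, less than the 10 ft limit; the setback is at least 3 m on every side). Turning to paragraph (e): (e) operates against (a): the qualifying period is 235 days, below the 240 days limit. (a) is therefore removed.
Exception (b) fails — no current Standing Certificate is held.
Exception (c): the structure will not be visible from the street; there is no plumbing or electrical service; the structure's footprint is 150 sq ft, below the 200 sq ft limit — every condition holds. However, paragraphs (g)–(m) must be considered: (g) operates against (c): the compliance score is 41 points, under the 52 points limit. (h) would limit (g) — the registered capacity is 1,640 units, meeting the 1,640 units threshold — but (i) sets (h) aside: (i) operates — a current General Waiver is held. (j) would limit (i) — a current Class B Declaration is held — but (k) sets (j) aside: (k) operates against (j): the reportable unit count is 24, under the 33 limit. (l) would limit (k) — a current General Declaration is held — but (m) sets (l) aside: (m) operates — the lot is in a historic district. (c) is therefore removed.
Exception (d) is satisfied on its face — aggregate throughput is 3,670 units, less than the 4,270 units limit; no windows face an adjoining lot. But applying paragraph (n): (n) is triggered — the coverage ratio is 23%, under the 26% limit. (d) is therefore removed.
Every exception is unavailable, so the rule governs.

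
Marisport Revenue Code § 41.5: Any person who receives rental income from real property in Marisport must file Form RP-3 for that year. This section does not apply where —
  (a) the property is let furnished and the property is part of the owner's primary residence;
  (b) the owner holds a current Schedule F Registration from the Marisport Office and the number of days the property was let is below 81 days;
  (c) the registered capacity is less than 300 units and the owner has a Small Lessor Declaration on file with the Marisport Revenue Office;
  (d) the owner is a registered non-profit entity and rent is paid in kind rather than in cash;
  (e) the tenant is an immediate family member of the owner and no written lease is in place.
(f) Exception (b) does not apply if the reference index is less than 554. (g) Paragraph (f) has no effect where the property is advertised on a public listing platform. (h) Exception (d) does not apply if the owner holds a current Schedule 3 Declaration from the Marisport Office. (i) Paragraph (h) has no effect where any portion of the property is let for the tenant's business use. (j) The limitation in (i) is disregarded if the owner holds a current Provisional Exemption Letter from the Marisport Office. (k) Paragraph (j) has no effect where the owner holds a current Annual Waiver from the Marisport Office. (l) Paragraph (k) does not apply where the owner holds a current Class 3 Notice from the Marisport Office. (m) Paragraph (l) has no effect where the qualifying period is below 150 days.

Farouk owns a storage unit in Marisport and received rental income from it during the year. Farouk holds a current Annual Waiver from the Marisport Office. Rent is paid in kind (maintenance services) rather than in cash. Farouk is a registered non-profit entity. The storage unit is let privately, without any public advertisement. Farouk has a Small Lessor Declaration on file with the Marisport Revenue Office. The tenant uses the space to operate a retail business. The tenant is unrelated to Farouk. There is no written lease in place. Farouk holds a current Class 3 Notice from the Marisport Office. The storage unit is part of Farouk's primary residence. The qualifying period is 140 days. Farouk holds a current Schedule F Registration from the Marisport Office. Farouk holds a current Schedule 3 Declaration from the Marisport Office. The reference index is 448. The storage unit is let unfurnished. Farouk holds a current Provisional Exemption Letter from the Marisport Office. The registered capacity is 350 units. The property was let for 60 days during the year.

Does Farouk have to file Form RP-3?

Exception (a) fails — the property is let unfurnished.
Exception (b)'s conditions are all satisfied: a current Schedule F Registration is held; the number of days the property was let is 60 days, below the 81 days limit. However, paragraphs (f)–(g) must be considered: (f) operates against (b): the reference index is 448, less than the 554 limit. (g) is inapplicable (the property is let privately without advertisement), so (f) stands. (b) is therefore removed.
Exception (c) requires that the registered capacity is less than 300 units; but the registered capacity is 350 units, not less than 300 units, so (c) is unavailable.
Exception (d): Farouk is a registered non-profit; rent is paid in kind — every condition holds. As to paragraphs (h)–(m): (h) would limit (d) — a current Schedule 3 Declaration is held — but (i) sets (h) aside: (i) operates against (h): the space is let for business use. (j) applies (a current Provisional Exemption Letter is held), but is overridden by (k): (k) operates against (j): a current Annual Waiver is held. (l) applies (a current Class 3 Notice is held), but is displaced by (m): (m) operates against (l): the qualifying period is 140 days, below the 150 days limit. So (d) applies.
Exception (e) requires that the tenant is an immediate family member of the owner; but the tenant is unrelated to the owner, so (e) is unavailable.

No — exception (d) applies; Farouk is not required to file Form RP-3.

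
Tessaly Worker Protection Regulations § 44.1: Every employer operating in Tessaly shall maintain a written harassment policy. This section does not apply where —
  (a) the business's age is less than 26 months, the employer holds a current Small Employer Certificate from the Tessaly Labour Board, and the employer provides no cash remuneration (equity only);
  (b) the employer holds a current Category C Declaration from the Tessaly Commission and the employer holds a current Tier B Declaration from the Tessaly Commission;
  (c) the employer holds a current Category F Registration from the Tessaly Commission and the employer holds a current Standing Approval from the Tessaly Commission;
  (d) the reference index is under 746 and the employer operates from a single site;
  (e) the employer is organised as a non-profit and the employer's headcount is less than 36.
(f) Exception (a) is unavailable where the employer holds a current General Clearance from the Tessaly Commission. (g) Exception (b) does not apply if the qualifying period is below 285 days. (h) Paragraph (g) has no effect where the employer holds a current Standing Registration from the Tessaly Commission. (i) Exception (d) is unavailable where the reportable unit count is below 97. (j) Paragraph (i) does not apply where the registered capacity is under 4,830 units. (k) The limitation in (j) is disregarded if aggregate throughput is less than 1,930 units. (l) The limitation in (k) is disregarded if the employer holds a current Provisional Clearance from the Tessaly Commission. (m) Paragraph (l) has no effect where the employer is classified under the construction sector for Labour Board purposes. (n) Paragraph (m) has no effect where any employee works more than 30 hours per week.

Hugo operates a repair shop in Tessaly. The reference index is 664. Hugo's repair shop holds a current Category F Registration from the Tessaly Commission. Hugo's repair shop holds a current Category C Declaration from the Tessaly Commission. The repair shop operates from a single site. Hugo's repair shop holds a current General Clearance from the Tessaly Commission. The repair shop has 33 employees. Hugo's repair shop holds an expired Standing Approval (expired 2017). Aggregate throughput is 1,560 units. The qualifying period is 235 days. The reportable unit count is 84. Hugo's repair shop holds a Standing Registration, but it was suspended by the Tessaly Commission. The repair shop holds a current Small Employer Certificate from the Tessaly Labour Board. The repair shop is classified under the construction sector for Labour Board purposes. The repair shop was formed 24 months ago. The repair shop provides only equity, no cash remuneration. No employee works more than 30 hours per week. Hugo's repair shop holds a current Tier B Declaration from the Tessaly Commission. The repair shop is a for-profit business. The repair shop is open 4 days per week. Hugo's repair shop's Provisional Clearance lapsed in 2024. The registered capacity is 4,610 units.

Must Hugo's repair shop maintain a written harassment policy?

Yes — Hugo's repair shop must maintain a written harassment policy.

Exception (a): the business's age is 24 months, less than the 26 months limit; a current Small Employer Certificate is held; remuneration is equity-only — every condition holds. However, paragraph (f) must be considered: (f) applies — a current General Clearance is held. So (a) is unavailable.
Exception (b) is satisfied on its face — a current Category C Declaration is held; a current Tier B Declaration is held. But applying paragraphs (g)–(h): (g) operates against (b): the qualifying period is 235 days, below the 285 days limit. (h) is inapplicable (there is no Standing Registration in force), so (g) stands. So (b) is unavailable.
Exception (c) fails — there is no Standing Approval in force.
Exception (d): the reference index is 664, under the 746 limit; the employer operates from a single site — every condition holds. But: (i) operates against (d): the reportable unit count is 84, below the 97 limit. (j) would limit (i) — the registered capacity is 4,610 units, under the 4,830 units limit — but (k) sets (j) aside: (k) operates against (j): aggregate throughput is 1,560 units, less than the 1,930 units limit. (l), which would lift (k), is not triggered — there is no Provisional Clearance in force. Exception (d) does not apply.
Exception (e) does not apply: the employer is for-profit.
None of the exceptions is available; § 44.1 applies in full.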